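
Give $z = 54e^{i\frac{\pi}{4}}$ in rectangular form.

a = r cos θ = 54 * sqrt(2)/2 = 27*sqrt(2)
b = r sin θ = 54 * sqrt(2)/2 = 27*sqrt(2)
z = 27*sqrt(2) + 27*sqrt(2)i


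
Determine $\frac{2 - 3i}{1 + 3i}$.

Multiply numerator and denominator by conjugate (1 - 3i):
= (2 - 3i)(1 - 3i) / (1^2 + 3^2)
= (-7 - 9i) / 10
= -7/10 - (9/10)i


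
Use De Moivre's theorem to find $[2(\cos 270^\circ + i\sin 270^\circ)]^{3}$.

By De Moivre: z^n = r^n(cos(nθ) + i sin(nθ))
= 2^3(cos(3*270°) + i sin(3*270°))
= 8(cos 90° + i sin 90°)
= 8i


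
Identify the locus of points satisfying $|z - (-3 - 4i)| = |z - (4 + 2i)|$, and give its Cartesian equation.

|z - z1| = |z - z2| means z is equidistant from z1 and z2,
i.e. the perpendicular bisector of the segment from (-3, -4) to (4, 2) (midpoint (1/2, -1)).
With z = x + yi, square both sides:
(x - (-3))^2 + (y - (-4))^2 = (x - 4)^2 + (y - 2)^2
The x^2 and y^2 terms cancel: 14x + 12y = 20 - 25 = -5
Simplify: 14x + 12y = -5
Locus: Perpendicular bisector of the segment from (-3, -4) to (4, 2): the line 14x + 12y = -5


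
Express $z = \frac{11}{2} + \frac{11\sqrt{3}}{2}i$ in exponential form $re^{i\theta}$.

r = |z| = sqrt((11/2)^2 + (11*sqrt(3)/2)^2) = sqrt(121/4 + 363/4) = sqrt(121) = 11
θ = arctan(b/a) = arctan(9.5263/5.5) (quadrant-adjusted) = 60° = π/3
z = 11e^(i*π/3)


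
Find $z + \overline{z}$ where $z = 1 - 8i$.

z + conjugate(z) = (a + bi) + (a - bi) = 2a
= 2 * 1 = 2


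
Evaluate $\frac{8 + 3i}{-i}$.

Multiply numerator and denominator by conjugate (i):
= (8 + 3i)(i) / (0^2 + (-1)^2)
= (-3 + 8i) / 1
= -3 + 8i


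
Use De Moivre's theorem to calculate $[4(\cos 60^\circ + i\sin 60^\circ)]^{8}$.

By De Moivre: z^n = r^n(cos(nθ) + i sin(nθ))
= 4^8(cos(8*60°) + i sin(8*60°))
= 65536(cos 120° + i sin 120°)
= -32768 + 32768*sqrt(3)i


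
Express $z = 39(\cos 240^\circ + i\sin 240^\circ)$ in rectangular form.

a = r cos θ = 39 * -1/2 = -39/2
b = r sin θ = 39 * -sqrt(3)/2 = -39*sqrt(3)/2
z = -39/2 - (39*sqrt(3)/2)i


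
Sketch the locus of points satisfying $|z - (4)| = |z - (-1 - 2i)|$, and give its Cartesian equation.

|z - z1| = |z - z2| means z is equidistant from z1 and z2,
i.e. the perpendicular bisector of the segment from (4, 0) to (-1, -2) (midpoint (3/2, -1)).
With z = x + yi, square both sides:
(x - 4)^2 + (y - 0)^2 = (x - (-1))^2 + (y - (-2))^2
The x^2 and y^2 terms cancel: -10x + (-4)y = 5 - 16 = -11
Simplify: 10x + 4y = 11
Locus: Perpendicular bisector of the segment from (4, 0) to (-1, -2): the line 10x + 4y = 11


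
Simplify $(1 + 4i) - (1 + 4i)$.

(1 - 1) + (4 - 4)i = 0


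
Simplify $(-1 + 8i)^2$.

(a + bi)^2 = a^2 - b^2 + 2abi
= (-1)^2 - 8^2 + 2*(-1)*8i
= -63 - 16i


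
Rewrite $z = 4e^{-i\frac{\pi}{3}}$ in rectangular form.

a = r cos θ = 4 * 1/2 = 2
b = r sin θ = 4 * -sqrt(3)/2 = -2*sqrt(3)
z = 2 - 2*sqrt(3)i


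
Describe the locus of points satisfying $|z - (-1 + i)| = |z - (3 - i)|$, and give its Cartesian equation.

|z - z1| = |z - z2| means z is equidistant from z1 and z2,
i.e. the perpendicular bisector of the segment from (-1, 1) to (3, -1) (midpoint (1, 0)).
With z = x + yi, square both sides:
(x - (-1))^2 + (y - 1)^2 = (x - 3)^2 + (y - (-1))^2
The x^2 and y^2 terms cancel: 8x + (-4)y = 10 - 2 = 8
Simplify: 2x - y = 2
Locus: Perpendicular bisector of the segment from (-1, 1) to (3, -1): the line 2x - y = 2


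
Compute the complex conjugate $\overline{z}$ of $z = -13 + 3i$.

If z = a + bi, then conjugate(z) = a - bi
conjugate(-13 + 3i) = -13 - 3i


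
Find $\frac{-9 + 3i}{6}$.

Divisor is real, so divide each part by 6:
= -3/2 + (1/2)i


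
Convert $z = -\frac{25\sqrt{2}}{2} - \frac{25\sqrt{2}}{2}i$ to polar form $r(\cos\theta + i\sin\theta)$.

r = |z| = sqrt(a^2 + b^2) = sqrt((-25*sqrt(2)/2)^2 + (-25*sqrt(2)/2)^2) = sqrt(625/2 + 625/2) = sqrt(625) = 25
θ = arctan(b/a) = arctan(-17.6777/-17.6777) (quadrant-adjusted) = 225°
z = 25(cos 225° + i sin 225°)


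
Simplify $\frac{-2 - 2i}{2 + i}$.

Multiply numerator and denominator by conjugate (2 - i):
= (-2 - 2i)(2 - i) / (2^2 + 1^2)
= (-6 - 2i) / 5
= -6/5 - (2/5)i


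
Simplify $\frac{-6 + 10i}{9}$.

Divisor is real, so divide each part by 9:
= -2/3 + (10/9)i


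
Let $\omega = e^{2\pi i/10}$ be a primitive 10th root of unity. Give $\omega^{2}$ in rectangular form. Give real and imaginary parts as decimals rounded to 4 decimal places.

ω^2 = e^(2πi·2/10) = e^(i·2π/5)
= cos(2π/5) + i sin(2π/5)
= 0.3090 + 0.9511i


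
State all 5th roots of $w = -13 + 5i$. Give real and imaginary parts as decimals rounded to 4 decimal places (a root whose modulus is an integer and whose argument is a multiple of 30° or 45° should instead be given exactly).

|w| = sqrt(194) ≈ 13.928388, arg(w) ≈ 158.962489°
Root modulus = sqrt(194)^(1/5) ≈ 1.693480
Root arguments: θ_k = (arg(w) + 360°k)/5 for k = 0, 1, ..., 4
Compute each root as (root modulus)(cos θ_k + i sin θ_k) using full-precision intermediates, then round to 4 decimal places.
Roots: 1.4394 + 0.8922i, -0.4037 + 1.6446i, -1.6889 + 0.1242i, -0.6401 - 1.5679i, 1.2933 - 1.0932i


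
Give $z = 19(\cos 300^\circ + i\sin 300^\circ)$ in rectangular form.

a = r cos θ = 19 * 1/2 = 19/2
b = r sin θ = 19 * -sqrt(3)/2 = -19*sqrt(3)/2
z = 19/2 - (19*sqrt(3)/2)i


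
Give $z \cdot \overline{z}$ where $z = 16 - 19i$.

z * conjugate(z) = |z|^2 = a^2 + b^2
= 16^2 + (-19)^2 = 617


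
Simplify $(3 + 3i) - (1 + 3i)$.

(3 - 1) + (3 - 3)i = 2


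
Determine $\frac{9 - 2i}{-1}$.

Divisor is real, so divide each part by -1:
= -9 + 2i


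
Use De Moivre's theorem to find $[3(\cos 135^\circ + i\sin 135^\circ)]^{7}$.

By De Moivre: z^n = r^n(cos(nθ) + i sin(nθ))
= 3^7(cos(7*135°) + i sin(7*135°))
= 2187(cos 225° + i sin 225°)
= -2187*sqrt(2)/2 - (2187*sqrt(2)/2)i


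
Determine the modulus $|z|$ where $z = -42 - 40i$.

|z| = sqrt(a^2 + b^2) = sqrt((-42)^2 + (-40)^2) = sqrt(3364) = 58


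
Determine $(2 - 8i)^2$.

(a + bi)^2 = a^2 - b^2 + 2abi
= 2^2 - (-8)^2 + 2*2*(-8)i
= -60 - 32i


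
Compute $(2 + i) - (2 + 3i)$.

(2 - 2) + (1 - 3)i = -2i


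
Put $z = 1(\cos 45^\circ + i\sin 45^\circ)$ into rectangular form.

a = r cos θ = 1 * sqrt(2)/2 = sqrt(2)/2
b = r sin θ = 1 * sqrt(2)/2 = sqrt(2)/2
z = sqrt(2)/2 + (sqrt(2)/2)i


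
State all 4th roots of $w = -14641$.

|w| = 14641, arg(w) = 180°
Root modulus = 14641^(1/4) = 11
Root arguments: θ_k = (180° + 360°k)/4 for k = 0, 1, ..., 3
Roots: 11*sqrt(2)/2 + (11*sqrt(2)/2)i, -11*sqrt(2)/2 + (11*sqrt(2)/2)i, -11*sqrt(2)/2 - (11*sqrt(2)/2)i, 11*sqrt(2)/2 - (11*sqrt(2)/2)i


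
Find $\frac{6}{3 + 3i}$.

Multiply numerator and denominator by conjugate (3 - 3i):
= (6)(3 - 3i) / (3^2 + 3^2)
= (18 - 18i) / 18
= 1 - i


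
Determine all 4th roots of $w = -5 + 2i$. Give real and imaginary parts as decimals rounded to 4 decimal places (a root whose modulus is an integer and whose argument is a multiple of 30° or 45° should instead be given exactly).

|w| = sqrt(29) ≈ 5.385165, arg(w) ≈ 158.198591°
Root modulus = sqrt(29)^(1/4) ≈ 1.523350
Root arguments: θ_k = (arg(w) + 360°k)/4 for k = 0, 1, ..., 3
Compute each root as (root modulus)(cos θ_k + i sin θ_k) using full-precision intermediates, then round to 4 decimal places.
Roots: 1.1746 + 0.9700i, -0.9700 + 1.1746i, -1.1746 - 0.9700i, 0.9700 - 1.1746i


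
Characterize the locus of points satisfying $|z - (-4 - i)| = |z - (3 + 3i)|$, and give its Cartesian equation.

|z - z1| = |z - z2| means z is equidistant from z1 and z2,
i.e. the perpendicular bisector of the segment from (-4, -1) to (3, 3) (midpoint (-1/2, 1)).
With z = x + yi, square both sides:
(x - (-4))^2 + (y - (-1))^2 = (x - 3)^2 + (y - 3)^2
The x^2 and y^2 terms cancel: 14x + 8y = 18 - 17 = 1
Simplify: 14x + 8y = 1
Locus: Perpendicular bisector of the segment from (-4, -1) to (3, 3): the line 14x + 8y = 1


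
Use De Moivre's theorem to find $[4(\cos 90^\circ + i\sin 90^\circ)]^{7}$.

By De Moivre: z^n = r^n(cos(nθ) + i sin(nθ))
= 4^7(cos(7*90°) + i sin(7*90°))
= 16384(cos 270° + i sin 270°)
= -16384i


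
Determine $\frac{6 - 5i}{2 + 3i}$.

Multiply numerator and denominator by conjugate (2 - 3i):
= (6 - 5i)(2 - 3i) / (2^2 + 3^2)
= (-3 - 28i) / 13
= -3/13 - (28/13)i


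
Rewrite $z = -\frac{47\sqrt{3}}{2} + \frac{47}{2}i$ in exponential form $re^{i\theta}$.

r = |z| = sqrt((-47*sqrt(3)/2)^2 + (47/2)^2) = sqrt(6627/4 + 2209/4) = sqrt(2209) = 47
θ = arctan(b/a) = arctan(23.5/-40.7032) (quadrant-adjusted) = 150° = 5π/6
z = 47e^(i*5π/6)


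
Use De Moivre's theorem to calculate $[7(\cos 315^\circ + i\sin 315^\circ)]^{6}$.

By De Moivre: z^n = r^n(cos(nθ) + i sin(nθ))
= 7^6(cos(6*315°) + i sin(6*315°))
= 117649(cos 90° + i sin 90°)
= 117649i


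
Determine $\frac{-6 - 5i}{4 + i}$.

Multiply numerator and denominator by conjugate (4 - i):
= (-6 - 5i)(4 - i) / (4^2 + 1^2)
= (-29 - 14i) / 17
= -29/17 - (14/17)i


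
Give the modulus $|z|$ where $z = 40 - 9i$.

|z| = sqrt(a^2 + b^2) = sqrt(40^2 + (-9)^2) = sqrt(1681) = 41


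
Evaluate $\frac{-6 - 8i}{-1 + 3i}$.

Multiply numerator and denominator by conjugate (-1 - 3i):
= (-6 - 8i)(-1 - 3i) / ((-1)^2 + 3^2)
= (-18 + 26i) / 10
Divide through by 2: (-9 + 13i) / 5
= -9/5 + (13/5)i


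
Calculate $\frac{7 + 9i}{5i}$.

Multiply numerator and denominator by conjugate (-5i):
= (7 + 9i)(-5i) / (0^2 + 5^2)
= (45 - 35i) / 25
Divide through by 5: (9 - 7i) / 5
= 9/5 - (7/5)i


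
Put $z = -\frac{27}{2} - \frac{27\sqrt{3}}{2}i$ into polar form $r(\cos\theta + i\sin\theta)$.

r = |z| = sqrt(a^2 + b^2) = sqrt((-27/2)^2 + (-27*sqrt(3)/2)^2) = sqrt(729/4 + 2187/4) = sqrt(729) = 27
θ = arctan(b/a) = arctan(-23.3827/-13.5) (quadrant-adjusted) = 240°
z = 27(cos 240° + i sin 240°)


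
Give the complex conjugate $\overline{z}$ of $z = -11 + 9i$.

If z = a + bi, then conjugate(z) = a - bi
conjugate(-11 + 9i) = -11 - 9i


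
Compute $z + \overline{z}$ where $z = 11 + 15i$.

z + conjugate(z) = (a + bi) + (a - bi) = 2a
= 2 * 11 = 22


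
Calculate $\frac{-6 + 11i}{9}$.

Divisor is real, so divide each part by 9:
= -2/3 + (11/9)i


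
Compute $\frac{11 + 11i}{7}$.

Divisor is real, so divide each part by 7:
= 11/7 + (11/7)i


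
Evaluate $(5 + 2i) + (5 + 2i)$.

(5 + 5) + (2 + 2)i = 10 + 4i


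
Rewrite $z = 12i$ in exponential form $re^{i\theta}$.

r = |z| = sqrt((0)^2 + (12)^2) = sqrt(0 + 144) = sqrt(144) = 12
a = 0 and b > 0, so z lies on the positive imaginary axis: θ = 90° = π/2
z = 12e^(i*π/2)


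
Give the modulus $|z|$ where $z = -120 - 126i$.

|z| = sqrt(a^2 + b^2) = sqrt((-120)^2 + (-126)^2) = sqrt(30276) = 174


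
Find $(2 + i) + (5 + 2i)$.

(2 + 5) + (1 + 2)i = 7 + 3i


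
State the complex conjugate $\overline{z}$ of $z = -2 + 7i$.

If z = a + bi, then conjugate(z) = a - bi
conjugate(-2 + 7i) = -2 - 7i


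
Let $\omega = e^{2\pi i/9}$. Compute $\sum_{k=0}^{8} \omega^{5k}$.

Let ζ = ω^5 = e^(2πi·5/9). Since 9 ∤ 5, ζ ≠ 1.
Sum = Σ_{k=0}^{8} ζ^k = (ζ^9 - 1)/(ζ - 1) = (ω^{5·9} - 1)/(ζ - 1) = (1 - 1)/(ζ - 1) = 0


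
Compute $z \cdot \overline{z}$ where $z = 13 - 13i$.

z * conjugate(z) = |z|^2 = a^2 + b^2
= 13^2 + (-13)^2 = 338


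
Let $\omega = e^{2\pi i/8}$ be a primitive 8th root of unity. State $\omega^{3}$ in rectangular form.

ω^3 = e^(2πi·3/8) = e^(i·3π/4)
= cos(3π/4) + i sin(3π/4)
= -sqrt(2)/2 + (sqrt(2)/2)i


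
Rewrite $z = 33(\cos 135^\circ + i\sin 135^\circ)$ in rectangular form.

a = r cos θ = 33 * -sqrt(2)/2 = -33*sqrt(2)/2
b = r sin θ = 33 * sqrt(2)/2 = 33*sqrt(2)/2
z = -33*sqrt(2)/2 + (33*sqrt(2)/2)i


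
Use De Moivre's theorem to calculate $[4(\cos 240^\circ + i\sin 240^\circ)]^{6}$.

By De Moivre: z^n = r^n(cos(nθ) + i sin(nθ))
= 4^6(cos(6*240°) + i sin(6*240°))
= 4096(cos 0° + i sin 0°)
= 4096


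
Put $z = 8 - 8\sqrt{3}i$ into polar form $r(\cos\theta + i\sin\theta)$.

r = |z| = sqrt(a^2 + b^2) = sqrt((8)^2 + (-8*sqrt(3))^2) = sqrt(64 + 192) = sqrt(256) = 16
θ = arctan(b/a) = arctan(-13.8564/8) (quadrant-adjusted) = 300°
z = 16(cos 300° + i sin 300°)


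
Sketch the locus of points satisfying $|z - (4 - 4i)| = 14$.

|z - z0| = r describes a circle centered at z0 with radius r
Here z0 = 4 - 4i and r = 14
Locus: Circle centered at (4, -4) with radius 14


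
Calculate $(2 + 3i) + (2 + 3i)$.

(2 + 2) + (3 + 3)i = 4 + 6i


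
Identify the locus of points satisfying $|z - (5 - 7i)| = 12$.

|z - z0| = r describes a circle centered at z0 with radius r
Here z0 = 5 - 7i and r = 12
Locus: Circle centered at (5, -7) with radius 12


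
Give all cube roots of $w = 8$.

|w| = 8, arg(w) = 0°
Root modulus = 8^(1/3) = 2
Root arguments: θ_k = (0° + 360°k)/3 for k = 0, 1, ..., 2
Roots: 2, -1 + sqrt(3)i, -1 - sqrt(3)i


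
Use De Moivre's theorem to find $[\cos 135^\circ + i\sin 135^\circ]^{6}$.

By De Moivre: z^n = r^n(cos(nθ) + i sin(nθ))
= 1^6(cos(6*135°) + i sin(6*135°))
= 1(cos 90° + i sin 90°)
= i


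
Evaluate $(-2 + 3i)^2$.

(a + bi)^2 = a^2 - b^2 + 2abi
= (-2)^2 - 3^2 + 2*(-2)*3i
= -5 - 12i


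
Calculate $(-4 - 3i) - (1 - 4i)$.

(-4 - 1) + (-3 - (-4))i = -5 + i


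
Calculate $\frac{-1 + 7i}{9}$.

Divisor is real, so divide each part by 9:
= -1/9 + (7/9)i


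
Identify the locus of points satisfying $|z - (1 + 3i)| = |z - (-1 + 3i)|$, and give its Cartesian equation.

|z - z1| = |z - z2| means z is equidistant from z1 and z2,
i.e. the perpendicular bisector of the segment from (1, 3) to (-1, 3) (midpoint (0, 3)).
With z = x + yi, square both sides:
(x - 1)^2 + (y - 3)^2 = (x - (-1))^2 + (y - 3)^2
The x^2 and y^2 terms cancel: -4x + 0y = 10 - 10 = 0
Simplify: x = 0
Locus: Perpendicular bisector of the segment from (1, 3) to (-1, 3): the line x = 0


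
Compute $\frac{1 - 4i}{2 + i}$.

Multiply numerator and denominator by conjugate (2 - i):
= (1 - 4i)(2 - i) / (2^2 + 1^2)
= (-2 - 9i) / 5
= -2/5 - (9/5)i


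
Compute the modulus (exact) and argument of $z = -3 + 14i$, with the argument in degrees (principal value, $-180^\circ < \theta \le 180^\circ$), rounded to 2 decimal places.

|z| = sqrt((-3)^2 + 14^2) = sqrt(205)
arg(z) = arctan(b/a) = arctan(14/-3) (quadrant-adjusted) = 102.09°


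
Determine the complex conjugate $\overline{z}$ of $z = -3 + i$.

If z = a + bi, then conjugate(z) = a - bi
conjugate(-3 + i) = -3 - i


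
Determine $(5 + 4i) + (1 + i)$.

(5 + 1) + (4 + 1)i = 6 + 5i


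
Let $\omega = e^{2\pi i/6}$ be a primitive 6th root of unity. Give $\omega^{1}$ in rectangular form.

ω^1 = e^(2πi·1/6) = e^(i·1π/3)
= cos(1π/3) + i sin(1π/3)
= 1/2 + (sqrt(3)/2)i


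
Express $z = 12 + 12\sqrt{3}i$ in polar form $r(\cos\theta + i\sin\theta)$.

r = |z| = sqrt(a^2 + b^2) = sqrt((12)^2 + (12*sqrt(3))^2) = sqrt(144 + 432) = sqrt(576) = 24
θ = arctan(b/a) = arctan(20.7846/12) (quadrant-adjusted) = 60°
z = 24(cos 60° + i sin 60°)


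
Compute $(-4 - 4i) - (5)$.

(-4 - 5) + (-4 - 0)i = -9 - 4i


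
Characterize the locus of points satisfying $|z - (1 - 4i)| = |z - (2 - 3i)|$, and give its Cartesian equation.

|z - z1| = |z - z2| means z is equidistant from z1 and z2,
i.e. the perpendicular bisector of the segment from (1, -4) to (2, -3) (midpoint (3/2, -7/2)).
With z = x + yi, square both sides:
(x - 1)^2 + (y - (-4))^2 = (x - 2)^2 + (y - (-3))^2
The x^2 and y^2 terms cancel: 2x + 2y = 13 - 17 = -4
Simplify: x + y = -2
Locus: Perpendicular bisector of the segment from (1, -4) to (2, -3): the line x + y = -2


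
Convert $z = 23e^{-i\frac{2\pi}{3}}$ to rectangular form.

a = r cos θ = 23 * -1/2 = -23/2
b = r sin θ = 23 * -sqrt(3)/2 = -23*sqrt(3)/2
z = -23/2 - (23*sqrt(3)/2)i


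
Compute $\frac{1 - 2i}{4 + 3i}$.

Multiply numerator and denominator by conjugate (4 - 3i):
= (1 - 2i)(4 - 3i) / (4^2 + 3^2)
= (-2 - 11i) / 25
= -2/25 - (11/25)i


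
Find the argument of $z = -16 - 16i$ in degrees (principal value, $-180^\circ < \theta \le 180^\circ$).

θ = arctan(b/a) = arctan(-16/-16) (quadrant-adjusted) = -135°


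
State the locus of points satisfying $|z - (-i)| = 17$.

|z - z0| = r describes a circle centered at z0 with radius r
Here z0 = -i and r = 17
Locus: Circle centered at (0, -1) with radius 17


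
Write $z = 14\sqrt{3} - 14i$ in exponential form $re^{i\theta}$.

r = |z| = sqrt((14*sqrt(3))^2 + (-14)^2) = sqrt(588 + 196) = sqrt(784) = 28
θ = arctan(b/a) = arctan(-14/24.2487) (quadrant-adjusted) = -30° = -π/6
z = 28e^(-i*π/6)


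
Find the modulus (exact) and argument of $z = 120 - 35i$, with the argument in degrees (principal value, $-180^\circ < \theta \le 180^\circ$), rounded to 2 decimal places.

|z| = sqrt(120^2 + (-35)^2) = 125
arg(z) = arctan(b/a) = arctan(-35/120) (quadrant-adjusted) = -16.26°


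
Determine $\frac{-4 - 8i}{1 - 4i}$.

Multiply numerator and denominator by conjugate (1 + 4i):
= (-4 - 8i)(1 + 4i) / (1^2 + (-4)^2)
= (28 - 24i) / 17
= 28/17 - (24/17)i


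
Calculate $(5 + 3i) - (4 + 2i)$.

(5 - 4) + (3 - 2)i = 1 + i


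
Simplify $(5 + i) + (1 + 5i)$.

(5 + 1) + (1 + 5)i = 6 + 6i


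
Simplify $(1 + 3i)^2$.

(a + bi)^2 = a^2 - b^2 + 2abi
= 1^2 - 3^2 + 2*1*3i
= -8 + 6i


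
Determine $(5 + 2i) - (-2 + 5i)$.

(5 - (-2)) + (2 - 5)i = 7 - 3i


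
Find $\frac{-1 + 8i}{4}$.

Divisor is real, so divide each part by 4:
= -1/4 + 2i


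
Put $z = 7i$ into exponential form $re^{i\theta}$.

r = |z| = sqrt((0)^2 + (7)^2) = sqrt(0 + 49) = sqrt(49) = 7
a = 0 and b > 0, so z lies on the positive imaginary axis: θ = 90° = π/2
z = 7e^(i*π/2)


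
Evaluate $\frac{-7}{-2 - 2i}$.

Multiply numerator and denominator by conjugate (-2 + 2i):
= (-7)(-2 + 2i) / ((-2)^2 + (-2)^2)
= (14 - 14i) / 8
Divide through by 2: (7 - 7i) / 4
= 7/4 - (7/4)i


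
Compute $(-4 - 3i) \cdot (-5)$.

(a1*a2 - b1*b2) + (a1*b2 + b1*a2)i
= (20 - 0) + (0 + 15)i
= 20 + 15i


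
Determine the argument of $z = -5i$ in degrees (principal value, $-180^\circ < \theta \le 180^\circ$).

a = 0 and b < 0, so z lies on the negative imaginary axis: θ = -90°


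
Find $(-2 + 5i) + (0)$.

(-2 + 0) + (5 + 0)i = -2 + 5i


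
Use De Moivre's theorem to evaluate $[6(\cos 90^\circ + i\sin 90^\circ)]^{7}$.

By De Moivre: z^n = r^n(cos(nθ) + i sin(nθ))
= 6^7(cos(7*90°) + i sin(7*90°))
= 279936(cos 270° + i sin 270°)
= -279936i


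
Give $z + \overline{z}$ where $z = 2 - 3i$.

z + conjugate(z) = (a + bi) + (a - bi) = 2a
= 2 * 2 = 4


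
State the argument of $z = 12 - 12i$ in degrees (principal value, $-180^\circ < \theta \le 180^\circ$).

θ = arctan(b/a) = arctan(-12/12) (quadrant-adjusted) = -45°


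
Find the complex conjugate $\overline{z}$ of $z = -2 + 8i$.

If z = a + bi, then conjugate(z) = a - bi
conjugate(-2 + 8i) = -2 - 8i


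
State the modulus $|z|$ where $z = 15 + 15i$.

|z| = sqrt(a^2 + b^2) = sqrt(15^2 + 15^2) = sqrt(450) = sqrt(450)


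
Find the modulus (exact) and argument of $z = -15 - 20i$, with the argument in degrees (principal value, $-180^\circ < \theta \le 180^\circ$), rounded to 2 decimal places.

|z| = sqrt((-15)^2 + (-20)^2) = 25
arg(z) = arctan(b/a) = arctan(-20/-15) (quadrant-adjusted) = -126.87°


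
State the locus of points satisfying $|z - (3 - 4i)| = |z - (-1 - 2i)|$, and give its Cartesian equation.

|z - z1| = |z - z2| means z is equidistant from z1 and z2,
i.e. the perpendicular bisector of the segment from (3, -4) to (-1, -2) (midpoint (1, -3)).
With z = x + yi, square both sides:
(x - 3)^2 + (y - (-4))^2 = (x - (-1))^2 + (y - (-2))^2
The x^2 and y^2 terms cancel: -8x + 4y = 5 - 25 = -20
Simplify: 2x - y = 5
Locus: Perpendicular bisector of the segment from (3, -4) to (-1, -2): the line 2x - y = 5


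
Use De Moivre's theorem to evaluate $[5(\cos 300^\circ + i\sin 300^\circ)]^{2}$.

By De Moivre: z^n = r^n(cos(nθ) + i sin(nθ))
= 5^2(cos(2*300°) + i sin(2*300°))
= 25(cos 240° + i sin 240°)
= -25/2 - (25*sqrt(3)/2)i


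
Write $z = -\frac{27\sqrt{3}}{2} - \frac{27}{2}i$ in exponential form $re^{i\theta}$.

r = |z| = sqrt((-27*sqrt(3)/2)^2 + (-27/2)^2) = sqrt(2187/4 + 729/4) = sqrt(729) = 27
θ = arctan(b/a) = arctan(-13.5/-23.3827) (quadrant-adjusted) = -150° = -5π/6
z = 27e^(-i*5π/6)


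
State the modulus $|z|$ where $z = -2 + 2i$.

|z| = sqrt(a^2 + b^2) = sqrt((-2)^2 + 2^2) = sqrt(8) = sqrt(8)


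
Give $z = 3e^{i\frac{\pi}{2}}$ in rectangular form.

a = r cos θ = 3 * 0 = 0
b = r sin θ = 3 * 1 = 3
z = 3i


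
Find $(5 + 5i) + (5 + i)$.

(5 + 5) + (5 + 1)i = 10 + 6i


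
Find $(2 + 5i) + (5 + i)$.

(2 + 5) + (5 + 1)i = 7 + 6i


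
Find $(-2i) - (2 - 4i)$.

(0 - 2) + (-2 - (-4))i = -2 + 2i


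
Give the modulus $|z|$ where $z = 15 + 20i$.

|z| = sqrt(a^2 + b^2) = sqrt(15^2 + 20^2) = sqrt(625) = 25


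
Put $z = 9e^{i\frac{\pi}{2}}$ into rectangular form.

a = r cos θ = 9 * 0 = 0
b = r sin θ = 9 * 1 = 9
z = 9i


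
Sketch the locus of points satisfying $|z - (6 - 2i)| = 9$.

|z - z0| = r describes a circle centered at z0 with radius r
Here z0 = 6 - 2i and r = 9
Locus: Circle centered at (6, -2) with radius 9


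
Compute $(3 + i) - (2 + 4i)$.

(3 - 2) + (1 - 4)i = 1 - 3i


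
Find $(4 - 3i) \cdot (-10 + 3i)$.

(a1*a2 - b1*b2) + (a1*b2 + b1*a2)i
= (-40 - (-9)) + (12 + 30)i
= -31 + 42i


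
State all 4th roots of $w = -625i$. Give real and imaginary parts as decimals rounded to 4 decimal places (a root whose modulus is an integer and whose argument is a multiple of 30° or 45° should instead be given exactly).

|w| = 625, arg(w) = 270°
Root modulus = 625^(1/4) = 5
Root arguments: θ_k = (270° + 360°k)/4 for k = 0, 1, ..., 3
Compute each root as (root modulus)(cos θ_k + i sin θ_k) using full-precision intermediates, then round to 4 decimal places.
Roots: 1.9134 + 4.6194i, -4.6194 + 1.9134i, -1.9134 - 4.6194i, 4.6194 - 1.9134i


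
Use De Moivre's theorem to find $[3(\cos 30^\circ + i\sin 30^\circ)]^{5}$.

By De Moivre: z^n = r^n(cos(nθ) + i sin(nθ))
= 3^5(cos(5*30°) + i sin(5*30°))
= 243(cos 150° + i sin 150°)
= -243*sqrt(3)/2 + (243/2)i


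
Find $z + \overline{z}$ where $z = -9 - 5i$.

z + conjugate(z) = (a + bi) + (a - bi) = 2a
= 2 * (-9) = -18


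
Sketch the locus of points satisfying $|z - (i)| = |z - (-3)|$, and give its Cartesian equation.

|z - z1| = |z - z2| means z is equidistant from z1 and z2,
i.e. the perpendicular bisector of the segment from (0, 1) to (-3, 0) (midpoint (-3/2, 1/2)).
With z = x + yi, square both sides:
(x - 0)^2 + (y - 1)^2 = (x - (-3))^2 + (y - 0)^2
The x^2 and y^2 terms cancel: -6x + (-2)y = 9 - 1 = 8
Simplify: 3x + y = -4
Locus: Perpendicular bisector of the segment from (0, 1) to (-3, 0): the line 3x + y = -4


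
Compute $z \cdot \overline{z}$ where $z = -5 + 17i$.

z * conjugate(z) = |z|^2 = a^2 + b^2
= (-5)^2 + 17^2 = 314


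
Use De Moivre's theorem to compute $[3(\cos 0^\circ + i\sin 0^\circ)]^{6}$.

By De Moivre: z^n = r^n(cos(nθ) + i sin(nθ))
= 3^6(cos(6*0°) + i sin(6*0°))
= 729(cos 0° + i sin 0°)
= 729


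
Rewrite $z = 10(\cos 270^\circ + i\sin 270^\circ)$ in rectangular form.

a = r cos θ = 10 * 0 = 0
b = r sin θ = 10 * -1 = -10
z = -10i


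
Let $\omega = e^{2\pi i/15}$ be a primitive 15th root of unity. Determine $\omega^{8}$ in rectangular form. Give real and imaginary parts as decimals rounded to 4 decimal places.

ω^8 = e^(2πi·8/15) = e^(i·16π/15)
= cos(16π/15) + i sin(16π/15)
= -0.9781 - 0.2079i


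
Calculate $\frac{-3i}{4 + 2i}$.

Multiply numerator and denominator by conjugate (4 - 2i):
= (-3i)(4 - 2i) / (4^2 + 2^2)
= (-6 - 12i) / 20
Divide through by 2: (-3 - 6i) / 10
= -3/10 - (3/5)i


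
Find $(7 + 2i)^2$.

(a + bi)^2 = a^2 - b^2 + 2abi
= 7^2 - 2^2 + 2*7*2i
= 45 + 28i


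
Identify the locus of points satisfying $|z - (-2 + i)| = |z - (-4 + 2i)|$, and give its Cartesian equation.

|z - z1| = |z - z2| means z is equidistant from z1 and z2,
i.e. the perpendicular bisector of the segment from (-2, 1) to (-4, 2) (midpoint (-3, 3/2)).
With z = x + yi, square both sides:
(x - (-2))^2 + (y - 1)^2 = (x - (-4))^2 + (y - 2)^2
The x^2 and y^2 terms cancel: -4x + 2y = 20 - 5 = 15
Simplify: 4x - 2y = -15
Locus: Perpendicular bisector of the segment from (-2, 1) to (-4, 2): the line 4x - 2y = -15


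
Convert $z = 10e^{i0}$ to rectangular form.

a = r cos θ = 10 * 1 = 10
b = r sin θ = 10 * 0 = 0
z = 10


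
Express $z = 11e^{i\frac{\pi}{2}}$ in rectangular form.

a = r cos θ = 11 * 0 = 0
b = r sin θ = 11 * 1 = 11
z = 11i


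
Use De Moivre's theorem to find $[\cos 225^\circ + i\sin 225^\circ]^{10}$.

By De Moivre: z^n = r^n(cos(nθ) + i sin(nθ))
= 1^10(cos(10*225°) + i sin(10*225°))
= 1(cos 90° + i sin 90°)
= i


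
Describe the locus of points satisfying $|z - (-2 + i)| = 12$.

|z - z0| = r describes a circle centered at z0 with radius r
Here z0 = -2 + i and r = 12
Locus: Circle centered at (-2, 1) with radius 12


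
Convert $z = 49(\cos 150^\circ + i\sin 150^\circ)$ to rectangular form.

a = r cos θ = 49 * -sqrt(3)/2 = -49*sqrt(3)/2
b = r sin θ = 49 * 1/2 = 49/2
z = -49*sqrt(3)/2 + (49/2)i


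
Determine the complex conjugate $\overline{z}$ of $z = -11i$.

If z = a + bi, then conjugate(z) = a - bi
conjugate(-11i) = 11i


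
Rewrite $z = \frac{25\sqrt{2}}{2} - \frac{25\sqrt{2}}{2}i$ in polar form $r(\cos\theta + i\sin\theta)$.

r = |z| = sqrt(a^2 + b^2) = sqrt((25*sqrt(2)/2)^2 + (-25*sqrt(2)/2)^2) = sqrt(625/2 + 625/2) = sqrt(625) = 25
θ = arctan(b/a) = arctan(-17.6777/17.6777) (quadrant-adjusted) = 315°
z = 25(cos 315° + i sin 315°)


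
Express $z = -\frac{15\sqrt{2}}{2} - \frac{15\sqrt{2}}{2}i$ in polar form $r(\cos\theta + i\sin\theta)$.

r = |z| = sqrt(a^2 + b^2) = sqrt((-15*sqrt(2)/2)^2 + (-15*sqrt(2)/2)^2) = sqrt(225/2 + 225/2) = sqrt(225) = 15
θ = arctan(b/a) = arctan(-10.6066/-10.6066) (quadrant-adjusted) = 225°
z = 15(cos 225° + i sin 225°)


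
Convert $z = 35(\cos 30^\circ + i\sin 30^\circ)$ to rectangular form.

a = r cos θ = 35 * sqrt(3)/2 = 35*sqrt(3)/2
b = r sin θ = 35 * 1/2 = 35/2
z = 35*sqrt(3)/2 + (35/2)i


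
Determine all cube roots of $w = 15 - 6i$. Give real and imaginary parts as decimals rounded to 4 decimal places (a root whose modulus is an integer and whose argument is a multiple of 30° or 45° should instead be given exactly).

|w| = sqrt(261) ≈ 16.155494, arg(w) ≈ 338.198591°
Root modulus = sqrt(261)^(1/3) ≈ 2.527979
Root arguments: θ_k = (arg(w) + 360°k)/3 for k = 0, 1, ..., 2
Compute each root as (root modulus)(cos θ_k + i sin θ_k) using full-precision intermediates, then round to 4 decimal places.
Roots: -0.9769 + 2.3316i, -1.5308 - 2.0118i, 2.5077 - 0.3198i


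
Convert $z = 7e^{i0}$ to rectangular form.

a = r cos θ = 7 * 1 = 7
b = r sin θ = 7 * 0 = 0
z = 7


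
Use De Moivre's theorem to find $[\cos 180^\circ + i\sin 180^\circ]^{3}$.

By De Moivre: z^n = r^n(cos(nθ) + i sin(nθ))
= 1^3(cos(3*180°) + i sin(3*180°))
= 1(cos 180° + i sin 180°)
= -1


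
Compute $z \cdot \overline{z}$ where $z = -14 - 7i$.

z * conjugate(z) = |z|^2 = a^2 + b^2
= (-14)^2 + (-7)^2 = 245


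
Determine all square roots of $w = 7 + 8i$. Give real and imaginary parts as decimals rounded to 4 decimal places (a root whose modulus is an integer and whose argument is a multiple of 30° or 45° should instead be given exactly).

|w| = sqrt(113) ≈ 10.630146, arg(w) ≈ 48.814075°
Root modulus = sqrt(113)^(1/2) ≈ 3.260390
Root arguments: θ_k = (arg(w) + 360°k)/2 for k = 0, 1, ..., 1
Compute each root as (root modulus)(cos θ_k + i sin θ_k) using full-precision intermediates, then round to 4 decimal places.
Roots: 2.9690 + 1.3472i, -2.9690 - 1.3472i


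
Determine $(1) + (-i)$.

(1 + 0) + (0 + (-1))i = 1 - i


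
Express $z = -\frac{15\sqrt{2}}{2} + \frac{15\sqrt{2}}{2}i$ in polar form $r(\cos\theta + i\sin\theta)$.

r = |z| = sqrt(a^2 + b^2) = sqrt((-15*sqrt(2)/2)^2 + (15*sqrt(2)/2)^2) = sqrt(225/2 + 225/2) = sqrt(225) = 15
θ = arctan(b/a) = arctan(10.6066/-10.6066) (quadrant-adjusted) = 135°
z = 15(cos 135° + i sin 135°)


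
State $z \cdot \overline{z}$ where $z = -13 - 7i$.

z * conjugate(z) = |z|^2 = a^2 + b^2
= (-13)^2 + (-7)^2 = 218


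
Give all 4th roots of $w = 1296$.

|w| = 1296, arg(w) = 0°
Root modulus = 1296^(1/4) = 6
Root arguments: θ_k = (0° + 360°k)/4 for k = 0, 1, ..., 3
Roots: 6, 6i, -6, -6i


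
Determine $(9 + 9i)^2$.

(a + bi)^2 = a^2 - b^2 + 2abi
= 9^2 - 9^2 + 2*9*9i
= 162i


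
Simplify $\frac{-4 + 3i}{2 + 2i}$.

Multiply numerator and denominator by conjugate (2 - 2i):
= (-4 + 3i)(2 - 2i) / (2^2 + 2^2)
= (-2 + 14i) / 8
Divide through by 2: (-1 + 7i) / 4
= -1/4 + (7/4)i


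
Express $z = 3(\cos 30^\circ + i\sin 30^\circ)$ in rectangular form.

a = r cos θ = 3 * sqrt(3)/2 = 3*sqrt(3)/2
b = r sin θ = 3 * 1/2 = 3/2
z = 3*sqrt(3)/2 + (3/2)i


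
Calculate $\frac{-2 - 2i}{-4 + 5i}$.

Multiply numerator and denominator by conjugate (-4 - 5i):
= (-2 - 2i)(-4 - 5i) / ((-4)^2 + 5^2)
= (-2 + 18i) / 41
= -2/41 + (18/41)i


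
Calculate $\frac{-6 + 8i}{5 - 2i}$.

Multiply numerator and denominator by conjugate (5 + 2i):
= (-6 + 8i)(5 + 2i) / (5^2 + (-2)^2)
= (-46 + 28i) / 29
= -46/29 + (28/29)i


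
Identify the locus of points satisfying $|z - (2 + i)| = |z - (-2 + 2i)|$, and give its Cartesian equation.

|z - z1| = |z - z2| means z is equidistant from z1 and z2,
i.e. the perpendicular bisector of the segment from (2, 1) to (-2, 2) (midpoint (0, 3/2)).
With z = x + yi, square both sides:
(x - 2)^2 + (y - 1)^2 = (x - (-2))^2 + (y - 2)^2
The x^2 and y^2 terms cancel: -8x + 2y = 8 - 5 = 3
Simplify: 8x - 2y = -3
Locus: Perpendicular bisector of the segment from (2, 1) to (-2, 2): the line 8x - 2y = -3


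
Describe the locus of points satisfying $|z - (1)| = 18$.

|z - z0| = r describes a circle centered at z0 with radius r
Here z0 = 1 and r = 18
Locus: Circle centered at (1, 0) with radius 18


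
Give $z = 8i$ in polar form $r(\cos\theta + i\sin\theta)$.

r = |z| = sqrt(a^2 + b^2) = sqrt((0)^2 + (8)^2) = sqrt(0 + 64) = sqrt(64) = 8
a = 0 and b > 0, so z lies on the positive imaginary axis: θ = 90°
z = 8(cos 90° + i sin 90°)


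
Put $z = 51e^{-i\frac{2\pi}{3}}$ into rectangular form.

a = r cos θ = 51 * -1/2 = -51/2
b = r sin θ = 51 * -sqrt(3)/2 = -51*sqrt(3)/2
z = -51/2 - (51*sqrt(3)/2)i


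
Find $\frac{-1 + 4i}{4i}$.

Multiply numerator and denominator by conjugate (-4i):
= (-1 + 4i)(-4i) / (0^2 + 4^2)
= (16 + 4i) / 16
Divide through by 4: (4 + i) / 4
= 1 + (1/4)i


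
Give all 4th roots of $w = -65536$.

|w| = 65536, arg(w) = 180°
Root modulus = 65536^(1/4) = 16
Root arguments: θ_k = (180° + 360°k)/4 for k = 0, 1, ..., 3
Roots: 8*sqrt(2) + 8*sqrt(2)i, -8*sqrt(2) + 8*sqrt(2)i, -8*sqrt(2) - 8*sqrt(2)i, 8*sqrt(2) - 8*sqrt(2)i


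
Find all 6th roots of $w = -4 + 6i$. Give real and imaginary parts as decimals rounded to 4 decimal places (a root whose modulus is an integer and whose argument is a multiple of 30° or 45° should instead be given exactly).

|w| = sqrt(52) ≈ 7.211103, arg(w) ≈ 123.690068°
Root modulus = sqrt(52)^(1/6) ≈ 1.389954
Root arguments: θ_k = (arg(w) + 360°k)/6 for k = 0, 1, ..., 5
Compute each root as (root modulus)(cos θ_k + i sin θ_k) using full-precision intermediates, then round to 4 decimal places.
Roots: 1.3010 + 0.4894i, 0.2267 + 1.3713i, -1.0743 + 0.8820i, -1.3010 - 0.4894i, -0.2267 - 1.3713i, 1.0743 - 0.8820i


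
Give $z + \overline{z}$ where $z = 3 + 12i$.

z + conjugate(z) = (a + bi) + (a - bi) = 2a
= 2 * 3 = 6


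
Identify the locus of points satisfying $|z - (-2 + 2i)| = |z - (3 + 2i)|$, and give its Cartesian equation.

|z - z1| = |z - z2| means z is equidistant from z1 and z2,
i.e. the perpendicular bisector of the segment from (-2, 2) to (3, 2) (midpoint (1/2, 2)).
With z = x + yi, square both sides:
(x - (-2))^2 + (y - 2)^2 = (x - 3)^2 + (y - 2)^2
The x^2 and y^2 terms cancel: 10x + 0y = 13 - 8 = 5
Simplify: x = 1/2
Locus: Perpendicular bisector of the segment from (-2, 2) to (3, 2): the line x = 1/2


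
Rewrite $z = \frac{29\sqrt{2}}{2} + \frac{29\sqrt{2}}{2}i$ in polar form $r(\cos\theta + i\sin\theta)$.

r = |z| = sqrt(a^2 + b^2) = sqrt((29*sqrt(2)/2)^2 + (29*sqrt(2)/2)^2) = sqrt(841/2 + 841/2) = sqrt(841) = 29
θ = arctan(b/a) = arctan(20.5061/20.5061) (quadrant-adjusted) = 45°
z = 29(cos 45° + i sin 45°)


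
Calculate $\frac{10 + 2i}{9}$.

Divisor is real, so divide each part by 9:
= 10/9 + (2/9)i


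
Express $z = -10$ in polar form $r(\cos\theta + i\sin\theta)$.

r = |z| = sqrt(a^2 + b^2) = sqrt((-10)^2 + (0)^2) = sqrt(100 + 0) = sqrt(100) = 10
b = 0 and a < 0, so z lies on the negative real axis: θ = 180°
z = 10(cos 180° + i sin 180°)


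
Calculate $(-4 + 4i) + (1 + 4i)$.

(-4 + 1) + (4 + 4)i = -3 + 8i


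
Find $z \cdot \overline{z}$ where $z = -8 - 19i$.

z * conjugate(z) = |z|^2 = a^2 + b^2
= (-8)^2 + (-19)^2 = 425


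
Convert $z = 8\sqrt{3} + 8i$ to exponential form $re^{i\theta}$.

r = |z| = sqrt((8*sqrt(3))^2 + (8)^2) = sqrt(192 + 64) = sqrt(256) = 16
θ = arctan(b/a) = arctan(8/13.8564) (quadrant-adjusted) = 30° = π/6
z = 16e^(i*π/6)


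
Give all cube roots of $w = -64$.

|w| = 64, arg(w) = 180°
Root modulus = 64^(1/3) = 4
Root arguments: θ_k = (180° + 360°k)/3 for k = 0, 1, ..., 2
Roots: 2 + 2*sqrt(3)i, -4, 2 - 2*sqrt(3)i


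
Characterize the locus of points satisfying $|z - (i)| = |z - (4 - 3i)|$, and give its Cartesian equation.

|z - z1| = |z - z2| means z is equidistant from z1 and z2,
i.e. the perpendicular bisector of the segment from (0, 1) to (4, -3) (midpoint (2, -1)).
With z = x + yi, square both sides:
(x - 0)^2 + (y - 1)^2 = (x - 4)^2 + (y - (-3))^2
The x^2 and y^2 terms cancel: 8x + (-8)y = 25 - 1 = 24
Simplify: x - y = 3
Locus: Perpendicular bisector of the segment from (0, 1) to (4, -3): the line x - y = 3


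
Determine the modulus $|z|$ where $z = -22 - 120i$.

|z| = sqrt(a^2 + b^2) = sqrt((-22)^2 + (-120)^2) = sqrt(14884) = 122


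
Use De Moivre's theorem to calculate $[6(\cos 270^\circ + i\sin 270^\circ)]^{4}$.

By De Moivre: z^n = r^n(cos(nθ) + i sin(nθ))
= 6^4(cos(4*270°) + i sin(4*270°))
= 1296(cos 0° + i sin 0°)
= 1296


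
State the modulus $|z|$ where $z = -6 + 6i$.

|z| = sqrt(a^2 + b^2) = sqrt((-6)^2 + 6^2) = sqrt(72) = sqrt(72)


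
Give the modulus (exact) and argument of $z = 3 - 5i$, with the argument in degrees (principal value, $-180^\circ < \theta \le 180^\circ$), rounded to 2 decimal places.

|z| = sqrt(3^2 + (-5)^2) = sqrt(34)
arg(z) = arctan(b/a) = arctan(-5/3) (quadrant-adjusted) = -59.04°


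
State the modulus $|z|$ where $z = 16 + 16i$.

|z| = sqrt(a^2 + b^2) = sqrt(16^2 + 16^2) = sqrt(512) = sqrt(512)


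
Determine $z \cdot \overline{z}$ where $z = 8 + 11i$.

z * conjugate(z) = |z|^2 = a^2 + b^2
= 8^2 + 11^2 = 185


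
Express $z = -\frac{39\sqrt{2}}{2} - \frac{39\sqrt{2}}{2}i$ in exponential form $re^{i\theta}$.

r = |z| = sqrt((-39*sqrt(2)/2)^2 + (-39*sqrt(2)/2)^2) = sqrt(1521/2 + 1521/2) = sqrt(1521) = 39
θ = arctan(b/a) = arctan(-27.5772/-27.5772) (quadrant-adjusted) = 225° = 5π/4
z = 39e^(i*5π/4)


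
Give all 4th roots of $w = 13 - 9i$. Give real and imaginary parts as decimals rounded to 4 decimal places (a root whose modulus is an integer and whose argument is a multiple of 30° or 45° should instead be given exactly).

|w| = sqrt(250) ≈ 15.811388, arg(w) ≈ 325.304846°
Root modulus = sqrt(250)^(1/4) ≈ 1.994080
Root arguments: θ_k = (arg(w) + 360°k)/4 for k = 0, 1, ..., 3
Compute each root as (root modulus)(cos θ_k + i sin θ_k) using full-precision intermediates, then round to 4 decimal places.
Roots: 0.3007 + 1.9713i, -1.9713 + 0.3007i, -0.3007 - 1.9713i, 1.9713 - 0.3007i


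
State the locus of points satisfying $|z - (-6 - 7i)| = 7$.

|z - z0| = r describes a circle centered at z0 with radius r
Here z0 = -6 - 7i and r = 7
Locus: Circle centered at (-6, -7) with radius 7


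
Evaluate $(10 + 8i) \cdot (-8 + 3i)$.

(a1*a2 - b1*b2) + (a1*b2 + b1*a2)i
= (-80 - 24) + (30 + (-64))i
= -104 - 34i


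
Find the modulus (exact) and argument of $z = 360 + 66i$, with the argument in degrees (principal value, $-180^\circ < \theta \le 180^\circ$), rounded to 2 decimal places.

|z| = sqrt(360^2 + 66^2) = 366
arg(z) = arctan(b/a) = arctan(66/360) (quadrant-adjusted) = 10.39°


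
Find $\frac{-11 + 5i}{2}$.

Divisor is real, so divide each part by 2:
= -11/2 + (5/2)i


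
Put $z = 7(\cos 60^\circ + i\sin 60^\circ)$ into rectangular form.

a = r cos θ = 7 * 1/2 = 7/2
b = r sin θ = 7 * sqrt(3)/2 = 7*sqrt(3)/2
z = 7/2 + (7*sqrt(3)/2)i


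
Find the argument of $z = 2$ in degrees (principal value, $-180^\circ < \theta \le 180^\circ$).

b = 0 and a > 0, so z lies on the positive real axis: θ = 0°


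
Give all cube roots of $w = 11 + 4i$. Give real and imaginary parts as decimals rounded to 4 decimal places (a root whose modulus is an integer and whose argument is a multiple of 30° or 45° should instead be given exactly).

|w| = sqrt(137) ≈ 11.704700, arg(w) ≈ 19.983107°
Root modulus = sqrt(137)^(1/3) ≈ 2.270493
Root arguments: θ_k = (arg(w) + 360°k)/3 for k = 0, 1, ..., 2
Compute each root as (root modulus)(cos θ_k + i sin θ_k) using full-precision intermediates, then round to 4 decimal places.
Roots: 2.2552 + 0.2634i, -1.3557 + 1.8213i, -0.8995 - 2.0847i


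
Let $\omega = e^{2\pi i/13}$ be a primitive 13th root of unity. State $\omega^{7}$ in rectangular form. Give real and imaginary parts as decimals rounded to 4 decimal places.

ω^7 = e^(2πi·7/13) = e^(i·14π/13)
= cos(14π/13) + i sin(14π/13)
= -0.9709 - 0.2393i


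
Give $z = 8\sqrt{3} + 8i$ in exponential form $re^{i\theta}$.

r = |z| = sqrt((8*sqrt(3))^2 + (8)^2) = sqrt(192 + 64) = sqrt(256) = 16
θ = arctan(b/a) = arctan(8/13.8564) (quadrant-adjusted) = 30° = π/6
z = 16e^(i*π/6)


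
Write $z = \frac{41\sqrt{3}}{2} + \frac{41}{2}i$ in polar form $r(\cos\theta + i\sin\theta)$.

r = |z| = sqrt(a^2 + b^2) = sqrt((41*sqrt(3)/2)^2 + (41/2)^2) = sqrt(5043/4 + 1681/4) = sqrt(1681) = 41
θ = arctan(b/a) = arctan(20.5/35.507) (quadrant-adjusted) = 30°
z = 41(cos 30° + i sin 30°)


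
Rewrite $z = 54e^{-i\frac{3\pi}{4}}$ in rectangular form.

a = r cos θ = 54 * -sqrt(2)/2 = -27*sqrt(2)
b = r sin θ = 54 * -sqrt(2)/2 = -27*sqrt(2)
z = -27*sqrt(2) - 27*sqrt(2)i


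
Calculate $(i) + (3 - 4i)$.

(0 + 3) + (1 + (-4))i = 3 - 3i


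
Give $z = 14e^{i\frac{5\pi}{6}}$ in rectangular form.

a = r cos θ = 14 * -sqrt(3)/2 = -7*sqrt(3)
b = r sin θ = 14 * 1/2 = 7
z = -7*sqrt(3) + 7i


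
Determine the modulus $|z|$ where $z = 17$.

|z| = sqrt(a^2 + b^2) = sqrt(17^2 + 0^2) = sqrt(289) = 17


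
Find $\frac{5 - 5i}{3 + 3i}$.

Multiply numerator and denominator by conjugate (3 - 3i):
= (5 - 5i)(3 - 3i) / (3^2 + 3^2)
= (-30i) / 18
Divide through by 6: (-5i) / 3
= 0 - (5/3)i


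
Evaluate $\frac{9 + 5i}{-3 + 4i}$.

Multiply numerator and denominator by conjugate (-3 - 4i):
= (9 + 5i)(-3 - 4i) / ((-3)^2 + 4^2)
= (-7 - 51i) / 25
= -7/25 - (51/25)i


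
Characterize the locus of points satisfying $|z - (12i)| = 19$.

|z - z0| = r describes a circle centered at z0 with radius r
Here z0 = 12i and r = 19
Locus: Circle centered at (0, 12) with radius 19
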